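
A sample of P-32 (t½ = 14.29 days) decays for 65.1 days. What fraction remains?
N/N₀ = (1/2)^(t/t½) = 0.04252 = 4.25%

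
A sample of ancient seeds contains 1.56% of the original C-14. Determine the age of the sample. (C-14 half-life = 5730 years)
Age = t½ × log₂(1/ratio) = 34390 years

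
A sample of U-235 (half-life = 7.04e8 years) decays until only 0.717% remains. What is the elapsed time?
t = t½ × log₂(N₀/N) = 5.015e9 years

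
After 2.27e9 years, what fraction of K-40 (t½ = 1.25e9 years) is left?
N/N₀ = (1/2)^(t/t½) = 0.284 = 28.4%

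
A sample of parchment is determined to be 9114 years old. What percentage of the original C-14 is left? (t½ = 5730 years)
N/N₀ = (1/2)^(t/t½) = 0.332 = 33.2%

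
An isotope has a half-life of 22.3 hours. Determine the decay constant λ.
λ = ln(2)/t½ = 0.03108 hour⁻¹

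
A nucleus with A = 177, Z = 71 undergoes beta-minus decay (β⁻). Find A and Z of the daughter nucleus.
Daughter: A = 177, Z = 72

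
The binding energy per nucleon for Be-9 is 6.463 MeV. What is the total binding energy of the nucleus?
B.E. = 6.463 × 9 = 58.17 MeV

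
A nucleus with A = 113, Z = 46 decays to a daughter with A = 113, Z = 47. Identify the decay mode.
ΔA = 0, ΔZ = +1 ⇒ beta-minus decay (β⁻)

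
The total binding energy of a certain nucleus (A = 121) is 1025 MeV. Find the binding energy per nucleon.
B.E./A = 1025/121 = 8.471 MeV/nucleon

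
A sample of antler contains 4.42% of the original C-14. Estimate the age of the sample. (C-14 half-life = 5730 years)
Age = t½ × log₂(1/ratio) = 25780 years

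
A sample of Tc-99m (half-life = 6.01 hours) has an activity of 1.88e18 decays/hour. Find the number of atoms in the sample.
N = A/λ = 1.63e19 atoms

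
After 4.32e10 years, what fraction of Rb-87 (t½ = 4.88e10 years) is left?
N/N₀ = (1/2)^(t/t½) = 0.5414 = 54.1%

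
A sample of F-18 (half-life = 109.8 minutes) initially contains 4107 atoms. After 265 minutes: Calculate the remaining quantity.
N = N₀(1/2)^(t/t½) = 770.9 atoms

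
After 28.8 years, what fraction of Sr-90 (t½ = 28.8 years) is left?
N/N₀ = (1/2)^(t/t½) = 0.5 = 50%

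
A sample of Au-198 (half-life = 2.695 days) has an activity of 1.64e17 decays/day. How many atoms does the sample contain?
N = A/λ = 6.376e17 atoms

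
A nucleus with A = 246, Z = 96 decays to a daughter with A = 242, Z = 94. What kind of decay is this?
ΔA = -4, ΔZ = -2 ⇒ alpha decay (α)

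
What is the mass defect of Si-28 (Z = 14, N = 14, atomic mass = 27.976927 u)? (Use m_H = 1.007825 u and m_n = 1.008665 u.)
Δm = Z·m_H + N·m_n − M = 0.2539 u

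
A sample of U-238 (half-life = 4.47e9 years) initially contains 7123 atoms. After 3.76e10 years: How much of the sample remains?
N = N₀(1/2)^(t/t½) = 20.92 atoms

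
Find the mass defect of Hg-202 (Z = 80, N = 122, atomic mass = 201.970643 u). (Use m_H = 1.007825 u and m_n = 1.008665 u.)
Δm = Z·m_H + N·m_n − M = 1.712 u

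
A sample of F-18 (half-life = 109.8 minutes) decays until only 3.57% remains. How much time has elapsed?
t = t½ × log₂(N₀/N) = 527.9 minutes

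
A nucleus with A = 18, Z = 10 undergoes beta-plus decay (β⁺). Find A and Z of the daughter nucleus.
Daughter: A = 18, Z = 9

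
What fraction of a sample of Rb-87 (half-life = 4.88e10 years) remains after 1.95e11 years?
N/N₀ = (1/2)^(t/t½) = 0.06268 = 6.27%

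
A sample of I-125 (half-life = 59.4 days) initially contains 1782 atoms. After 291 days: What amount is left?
N = N₀(1/2)^(t/t½) = 59.73 atoms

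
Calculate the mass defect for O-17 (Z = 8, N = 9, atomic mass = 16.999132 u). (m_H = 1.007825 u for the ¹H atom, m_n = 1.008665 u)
Δm = Z·m_H + N·m_n − M = 0.1415 u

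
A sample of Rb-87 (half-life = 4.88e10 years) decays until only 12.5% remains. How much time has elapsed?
t = t½ × log₂(N₀/N) = 1.464e11 years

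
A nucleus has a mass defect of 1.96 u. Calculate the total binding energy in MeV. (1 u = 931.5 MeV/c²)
B.E. = Δm × 931.5 = 1826 MeV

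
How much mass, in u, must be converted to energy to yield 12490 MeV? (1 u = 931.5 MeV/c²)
m = E/c² = 13.41 u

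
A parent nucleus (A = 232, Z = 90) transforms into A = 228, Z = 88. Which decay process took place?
ΔA = -4, ΔZ = -2 ⇒ alpha decay (α)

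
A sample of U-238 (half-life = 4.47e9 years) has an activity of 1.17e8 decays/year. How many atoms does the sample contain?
N = A/λ = 7.545e17 atoms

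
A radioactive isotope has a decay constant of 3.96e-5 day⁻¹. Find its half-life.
t½ = ln(2)/λ = 17500 days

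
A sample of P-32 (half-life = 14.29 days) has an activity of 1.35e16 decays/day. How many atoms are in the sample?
N = A/λ = 2.783e17 atoms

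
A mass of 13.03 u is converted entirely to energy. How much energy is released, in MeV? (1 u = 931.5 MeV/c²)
E = mc² = 12140 MeV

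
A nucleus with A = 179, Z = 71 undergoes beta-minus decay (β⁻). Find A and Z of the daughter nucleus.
Daughter: A = 179, Z = 72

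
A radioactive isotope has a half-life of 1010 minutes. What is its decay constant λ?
λ = ln(2)/t½ = 6.863e-4 minute⁻¹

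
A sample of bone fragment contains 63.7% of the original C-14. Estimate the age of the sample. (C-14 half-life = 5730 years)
Age = t½ × log₂(1/ratio) = 3728 years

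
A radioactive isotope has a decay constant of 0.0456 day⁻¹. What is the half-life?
t½ = ln(2)/λ = 15.2 days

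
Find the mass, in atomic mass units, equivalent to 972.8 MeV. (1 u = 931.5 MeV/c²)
m = E/c² = 1.044 u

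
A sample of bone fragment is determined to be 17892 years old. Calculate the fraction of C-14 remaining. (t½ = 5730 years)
N/N₀ = (1/2)^(t/t½) = 0.1148 = 11.5%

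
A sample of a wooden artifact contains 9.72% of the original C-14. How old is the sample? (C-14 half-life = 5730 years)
Age = t½ × log₂(1/ratio) = 19270 years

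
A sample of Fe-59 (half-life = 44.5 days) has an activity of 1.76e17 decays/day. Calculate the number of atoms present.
N = A/λ = 1.13e19 atoms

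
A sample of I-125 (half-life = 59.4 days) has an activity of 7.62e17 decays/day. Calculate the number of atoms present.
N = A/λ = 6.53e19 atoms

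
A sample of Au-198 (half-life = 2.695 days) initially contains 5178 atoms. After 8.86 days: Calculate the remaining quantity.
N = N₀(1/2)^(t/t½) = 530.3 atoms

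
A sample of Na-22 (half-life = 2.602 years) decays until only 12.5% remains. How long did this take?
t = t½ × log₂(N₀/N) = 7.806 years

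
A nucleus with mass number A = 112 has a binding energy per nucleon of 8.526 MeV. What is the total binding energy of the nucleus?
B.E. = 8.526 × 112 = 954.9 MeV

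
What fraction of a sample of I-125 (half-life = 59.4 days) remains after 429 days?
N/N₀ = (1/2)^(t/t½) = 0.006697 = 0.67%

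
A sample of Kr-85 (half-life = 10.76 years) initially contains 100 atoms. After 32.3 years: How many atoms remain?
N = N₀(1/2)^(t/t½) = 12.48 atoms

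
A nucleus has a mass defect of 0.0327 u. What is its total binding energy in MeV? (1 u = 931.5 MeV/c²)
B.E. = Δm × 931.5 = 30.46 MeV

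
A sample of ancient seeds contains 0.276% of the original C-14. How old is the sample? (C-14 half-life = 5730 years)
Age = t½ × log₂(1/ratio) = 48710 years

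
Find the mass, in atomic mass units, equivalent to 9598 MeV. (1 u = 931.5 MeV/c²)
m = E/c² = 10.3 u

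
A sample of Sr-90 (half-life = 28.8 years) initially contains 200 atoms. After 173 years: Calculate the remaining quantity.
N = N₀(1/2)^(t/t½) = 3.11 atoms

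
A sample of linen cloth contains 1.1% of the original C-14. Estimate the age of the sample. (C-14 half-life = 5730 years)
Age = t½ × log₂(1/ratio) = 37280 years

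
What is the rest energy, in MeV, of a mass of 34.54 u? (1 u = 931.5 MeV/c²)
E = mc² = 32170 MeV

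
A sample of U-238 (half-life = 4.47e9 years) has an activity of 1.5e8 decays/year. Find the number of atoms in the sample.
N = A/λ = 9.673e17 atoms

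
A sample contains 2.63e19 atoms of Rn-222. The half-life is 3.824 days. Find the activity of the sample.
A = λN = 4.767e18 decays/day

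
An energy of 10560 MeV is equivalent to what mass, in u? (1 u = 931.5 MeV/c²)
m = E/c² = 11.34 u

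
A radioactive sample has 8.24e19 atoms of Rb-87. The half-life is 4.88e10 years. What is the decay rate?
A = λN = 1.17e9 decays/year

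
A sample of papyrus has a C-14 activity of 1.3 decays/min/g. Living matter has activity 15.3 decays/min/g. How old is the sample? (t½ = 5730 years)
Age = t½ × log₂(A₀/A) = 20380 years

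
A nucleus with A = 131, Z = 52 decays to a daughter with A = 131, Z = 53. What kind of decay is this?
ΔA = 0, ΔZ = +1 ⇒ beta-minus decay (β⁻)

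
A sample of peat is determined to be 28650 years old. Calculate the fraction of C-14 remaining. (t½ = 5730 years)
N/N₀ = (1/2)^(t/t½) = 0.03125 = 3.12%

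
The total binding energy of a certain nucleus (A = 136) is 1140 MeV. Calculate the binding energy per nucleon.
B.E./A = 1140/136 = 8.382 MeV/nucleon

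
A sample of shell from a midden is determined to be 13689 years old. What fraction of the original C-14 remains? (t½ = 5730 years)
N/N₀ = (1/2)^(t/t½) = 0.1909 = 19.1%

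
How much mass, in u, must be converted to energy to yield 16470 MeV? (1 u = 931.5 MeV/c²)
m = E/c² = 17.68 u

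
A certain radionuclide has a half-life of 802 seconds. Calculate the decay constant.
λ = ln(2)/t½ = 8.643e-4 second⁻¹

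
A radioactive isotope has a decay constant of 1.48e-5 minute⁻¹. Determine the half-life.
t½ = ln(2)/λ = 46830 minutes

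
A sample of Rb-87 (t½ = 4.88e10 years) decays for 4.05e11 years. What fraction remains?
N/N₀ = (1/2)^(t/t½) = 0.003175 = 0.317%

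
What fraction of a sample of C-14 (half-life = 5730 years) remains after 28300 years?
N/N₀ = (1/2)^(t/t½) = 0.0326 = 3.26%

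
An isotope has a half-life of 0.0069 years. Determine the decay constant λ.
λ = ln(2)/t½ = 100.5 year⁻¹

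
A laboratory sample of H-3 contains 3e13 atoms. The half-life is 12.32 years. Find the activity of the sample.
A = λN = 1.688e12 decays/year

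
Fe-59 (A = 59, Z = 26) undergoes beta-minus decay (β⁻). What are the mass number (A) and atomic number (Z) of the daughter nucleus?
Daughter: A = 59, Z = 27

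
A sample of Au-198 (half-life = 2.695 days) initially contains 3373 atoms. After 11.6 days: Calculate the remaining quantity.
N = N₀(1/2)^(t/t½) = 170.7 atoms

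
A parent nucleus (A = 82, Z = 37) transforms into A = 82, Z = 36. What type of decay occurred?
ΔA = 0, ΔZ = -1 ⇒ beta-plus decay (β⁺) or electron capture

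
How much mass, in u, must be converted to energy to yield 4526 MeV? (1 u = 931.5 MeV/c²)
m = E/c² = 4.859 u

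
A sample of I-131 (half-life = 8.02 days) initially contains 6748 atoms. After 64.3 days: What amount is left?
N = N₀(1/2)^(t/t½) = 26.04 atoms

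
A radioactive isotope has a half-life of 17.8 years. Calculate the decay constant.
λ = ln(2)/t½ = 0.03894 year⁻¹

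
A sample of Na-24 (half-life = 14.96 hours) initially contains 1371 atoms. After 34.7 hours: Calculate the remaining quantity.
N = N₀(1/2)^(t/t½) = 274.7 atoms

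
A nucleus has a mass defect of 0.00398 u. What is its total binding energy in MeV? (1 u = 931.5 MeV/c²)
B.E. = Δm × 931.5 = 3.707 MeV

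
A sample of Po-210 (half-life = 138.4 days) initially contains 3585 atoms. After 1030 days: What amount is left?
N = N₀(1/2)^(t/t½) = 20.61 atoms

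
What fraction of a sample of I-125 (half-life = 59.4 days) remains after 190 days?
N/N₀ = (1/2)^(t/t½) = 0.1089 = 10.9%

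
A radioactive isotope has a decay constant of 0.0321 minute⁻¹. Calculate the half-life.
t½ = ln(2)/λ = 21.59 minutes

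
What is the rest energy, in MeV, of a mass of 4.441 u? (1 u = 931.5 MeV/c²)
E = mc² = 4137 MeV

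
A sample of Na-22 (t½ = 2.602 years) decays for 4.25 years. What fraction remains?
N/N₀ = (1/2)^(t/t½) = 0.3223 = 32.2%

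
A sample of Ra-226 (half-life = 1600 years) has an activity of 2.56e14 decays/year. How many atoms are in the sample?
N = A/λ = 5.909e17 atoms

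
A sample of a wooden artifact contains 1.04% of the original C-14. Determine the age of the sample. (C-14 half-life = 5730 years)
Age = t½ × log₂(1/ratio) = 37750 years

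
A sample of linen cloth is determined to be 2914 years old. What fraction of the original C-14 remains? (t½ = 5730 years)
N/N₀ = (1/2)^(t/t½) = 0.7029 = 70.3%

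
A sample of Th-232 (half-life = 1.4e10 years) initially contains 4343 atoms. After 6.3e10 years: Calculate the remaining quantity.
N = N₀(1/2)^(t/t½) = 191.9 atoms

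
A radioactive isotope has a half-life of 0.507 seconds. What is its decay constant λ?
λ = ln(2)/t½ = 1.367 second⁻¹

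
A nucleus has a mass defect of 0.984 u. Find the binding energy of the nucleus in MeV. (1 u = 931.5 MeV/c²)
B.E. = Δm × 931.5 = 916.6 MeV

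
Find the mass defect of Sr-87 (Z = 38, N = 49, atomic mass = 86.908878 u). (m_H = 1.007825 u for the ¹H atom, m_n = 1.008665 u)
Δm = Z·m_H + N·m_n − M = 0.8131 u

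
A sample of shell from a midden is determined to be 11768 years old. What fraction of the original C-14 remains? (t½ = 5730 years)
N/N₀ = (1/2)^(t/t½) = 0.2409 = 24.1%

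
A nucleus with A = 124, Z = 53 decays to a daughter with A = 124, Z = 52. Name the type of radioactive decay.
ΔA = 0, ΔZ = -1 ⇒ beta-plus decay (β⁺) or electron capture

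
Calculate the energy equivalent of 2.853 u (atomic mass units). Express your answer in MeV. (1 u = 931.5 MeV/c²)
E = mc² = 2658 MeV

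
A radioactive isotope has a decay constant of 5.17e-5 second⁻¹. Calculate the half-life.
t½ = ln(2)/λ = 13410 seconds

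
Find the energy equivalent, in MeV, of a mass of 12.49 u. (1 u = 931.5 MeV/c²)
E = mc² = 11630 MeV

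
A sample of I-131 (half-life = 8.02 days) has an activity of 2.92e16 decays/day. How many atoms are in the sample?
N = A/λ = 3.379e17 atoms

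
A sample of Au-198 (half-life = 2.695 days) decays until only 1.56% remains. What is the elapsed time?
t = t½ × log₂(N₀/N) = 16.18 days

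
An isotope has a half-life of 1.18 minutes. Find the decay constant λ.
λ = ln(2)/t½ = 0.5874 minute⁻¹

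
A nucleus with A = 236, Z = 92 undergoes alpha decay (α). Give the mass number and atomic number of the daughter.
Daughter: A = 232, Z = 90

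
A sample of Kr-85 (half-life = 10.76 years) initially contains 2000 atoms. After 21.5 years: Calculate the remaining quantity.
N = N₀(1/2)^(t/t½) = 500.6 atoms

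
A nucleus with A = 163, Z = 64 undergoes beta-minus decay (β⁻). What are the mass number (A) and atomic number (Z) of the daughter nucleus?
Daughter: A = 163, Z = 65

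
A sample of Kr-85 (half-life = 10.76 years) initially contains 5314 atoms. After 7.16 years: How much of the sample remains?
N = N₀(1/2)^(t/t½) = 3350 atoms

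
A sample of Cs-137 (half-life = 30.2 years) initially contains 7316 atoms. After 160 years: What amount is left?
N = N₀(1/2)^(t/t½) = 186 atoms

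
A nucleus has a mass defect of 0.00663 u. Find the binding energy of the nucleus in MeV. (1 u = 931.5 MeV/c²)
B.E. = Δm × 931.5 = 6.176 MeV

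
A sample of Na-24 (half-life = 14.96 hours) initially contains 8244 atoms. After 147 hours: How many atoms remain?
N = N₀(1/2)^(t/t½) = 9.081 atoms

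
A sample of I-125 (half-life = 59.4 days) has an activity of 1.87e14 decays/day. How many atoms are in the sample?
N = A/λ = 1.603e16 atoms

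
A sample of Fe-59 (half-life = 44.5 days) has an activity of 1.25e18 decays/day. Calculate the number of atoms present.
N = A/λ = 8.025e19 atoms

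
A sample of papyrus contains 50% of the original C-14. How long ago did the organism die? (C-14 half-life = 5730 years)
Age = t½ × log₂(1/ratio) = 5730 years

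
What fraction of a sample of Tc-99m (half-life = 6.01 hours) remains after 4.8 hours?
N/N₀ = (1/2)^(t/t½) = 0.5749 = 57.5%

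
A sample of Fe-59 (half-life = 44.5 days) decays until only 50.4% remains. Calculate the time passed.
t = t½ × log₂(N₀/N) = 43.99 days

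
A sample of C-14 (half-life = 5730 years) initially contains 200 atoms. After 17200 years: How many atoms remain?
N = N₀(1/2)^(t/t½) = 24.97 atoms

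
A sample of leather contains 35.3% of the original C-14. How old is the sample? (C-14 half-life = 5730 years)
Age = t½ × log₂(1/ratio) = 8608 years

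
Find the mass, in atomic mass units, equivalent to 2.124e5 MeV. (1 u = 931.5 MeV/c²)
m = E/c² = 228 u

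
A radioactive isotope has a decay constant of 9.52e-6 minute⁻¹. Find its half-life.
t½ = ln(2)/λ = 72810 minutes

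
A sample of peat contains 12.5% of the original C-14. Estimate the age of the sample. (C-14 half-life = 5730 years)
Age = t½ × log₂(1/ratio) = 17190 years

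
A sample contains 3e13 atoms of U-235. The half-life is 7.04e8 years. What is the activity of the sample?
A = λN = 29540 decays/year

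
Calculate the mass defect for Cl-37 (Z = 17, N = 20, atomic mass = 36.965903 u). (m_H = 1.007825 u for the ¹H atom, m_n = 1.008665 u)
Δm = Z·m_H + N·m_n − M = 0.3404 u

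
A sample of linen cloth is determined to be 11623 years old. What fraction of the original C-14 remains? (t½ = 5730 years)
N/N₀ = (1/2)^(t/t½) = 0.2451 = 24.5%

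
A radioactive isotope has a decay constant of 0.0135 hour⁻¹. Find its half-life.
t½ = ln(2)/λ = 51.34 hours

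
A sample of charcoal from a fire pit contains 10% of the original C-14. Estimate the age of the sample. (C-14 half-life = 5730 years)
Age = t½ × log₂(1/ratio) = 19030 years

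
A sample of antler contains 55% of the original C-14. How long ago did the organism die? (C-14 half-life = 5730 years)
Age = t½ × log₂(1/ratio) = 4942 years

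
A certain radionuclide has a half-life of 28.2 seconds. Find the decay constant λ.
λ = ln(2)/t½ = 0.02458 second⁻¹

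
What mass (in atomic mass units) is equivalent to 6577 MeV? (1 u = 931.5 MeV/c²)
m = E/c² = 7.061 u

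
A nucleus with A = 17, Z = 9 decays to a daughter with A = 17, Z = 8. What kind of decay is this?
ΔA = 0, ΔZ = -1 ⇒ beta-plus decay (β⁺) or electron capture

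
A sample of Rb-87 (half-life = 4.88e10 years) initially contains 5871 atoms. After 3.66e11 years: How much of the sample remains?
N = N₀(1/2)^(t/t½) = 32.43 atoms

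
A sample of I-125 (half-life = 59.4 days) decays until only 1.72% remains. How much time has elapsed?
t = t½ × log₂(N₀/N) = 348.2 days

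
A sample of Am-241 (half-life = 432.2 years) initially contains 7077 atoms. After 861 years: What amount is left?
N = N₀(1/2)^(t/t½) = 1779 atoms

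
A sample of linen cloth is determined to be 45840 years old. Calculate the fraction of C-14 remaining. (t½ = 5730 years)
N/N₀ = (1/2)^(t/t½) = 0.003906 = 0.391%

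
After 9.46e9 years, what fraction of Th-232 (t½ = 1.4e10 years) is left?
N/N₀ = (1/2)^(t/t½) = 0.626 = 62.6%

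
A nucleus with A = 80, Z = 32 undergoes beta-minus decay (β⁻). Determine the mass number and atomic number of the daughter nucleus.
Daughter: A = 80, Z = 33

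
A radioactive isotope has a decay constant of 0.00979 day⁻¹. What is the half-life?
t½ = ln(2)/λ = 70.8 days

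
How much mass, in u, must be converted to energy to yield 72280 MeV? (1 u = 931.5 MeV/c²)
m = E/c² = 77.6 u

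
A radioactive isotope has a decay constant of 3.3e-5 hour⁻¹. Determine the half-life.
t½ = ln(2)/λ = 21000 hours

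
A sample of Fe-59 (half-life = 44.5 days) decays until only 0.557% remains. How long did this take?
t = t½ × log₂(N₀/N) = 333.2 days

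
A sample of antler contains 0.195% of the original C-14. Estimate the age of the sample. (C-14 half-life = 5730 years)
Age = t½ × log₂(1/ratio) = 51580 years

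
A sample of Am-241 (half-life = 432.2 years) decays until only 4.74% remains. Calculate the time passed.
t = t½ × log₂(N₀/N) = 1901 years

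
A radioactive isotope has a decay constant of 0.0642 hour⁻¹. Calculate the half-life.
t½ = ln(2)/λ = 10.8 hours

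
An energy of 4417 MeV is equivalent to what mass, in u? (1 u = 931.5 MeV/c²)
m = E/c² = 4.742 u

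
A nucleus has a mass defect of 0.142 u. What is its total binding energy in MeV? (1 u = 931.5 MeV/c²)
B.E. = Δm × 931.5 = 132.3 MeV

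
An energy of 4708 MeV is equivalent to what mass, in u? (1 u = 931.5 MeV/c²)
m = E/c² = 5.054 u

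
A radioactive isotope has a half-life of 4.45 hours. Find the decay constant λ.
λ = ln(2)/t½ = 0.1558 hour⁻¹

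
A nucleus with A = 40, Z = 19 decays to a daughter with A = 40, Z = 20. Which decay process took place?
ΔA = 0, ΔZ = +1 ⇒ beta-minus decay (β⁻)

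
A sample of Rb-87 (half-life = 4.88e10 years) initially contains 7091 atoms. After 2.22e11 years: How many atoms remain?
N = N₀(1/2)^(t/t½) = 302.9 atoms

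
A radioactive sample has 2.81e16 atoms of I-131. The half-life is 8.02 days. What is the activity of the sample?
A = λN = 2.429e15 decays/day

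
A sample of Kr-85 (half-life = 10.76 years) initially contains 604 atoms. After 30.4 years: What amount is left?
N = N₀(1/2)^(t/t½) = 85.22 atoms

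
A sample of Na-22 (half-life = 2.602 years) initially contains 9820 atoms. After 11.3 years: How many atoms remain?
N = N₀(1/2)^(t/t½) = 483.9 atoms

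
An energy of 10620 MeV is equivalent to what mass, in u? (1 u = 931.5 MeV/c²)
m = E/c² = 11.4 u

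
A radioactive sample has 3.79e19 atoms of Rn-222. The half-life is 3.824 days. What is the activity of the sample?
A = λN = 6.87e18 decays/day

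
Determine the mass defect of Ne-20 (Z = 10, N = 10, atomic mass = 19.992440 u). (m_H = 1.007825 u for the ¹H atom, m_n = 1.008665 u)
Δm = Z·m_H + N·m_n − M = 0.1725 u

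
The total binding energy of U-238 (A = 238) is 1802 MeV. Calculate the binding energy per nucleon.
B.E./A = 1802/238 = 7.571 MeV/nucleon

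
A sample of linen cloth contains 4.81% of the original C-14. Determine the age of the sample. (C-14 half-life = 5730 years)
Age = t½ × log₂(1/ratio) = 25080 years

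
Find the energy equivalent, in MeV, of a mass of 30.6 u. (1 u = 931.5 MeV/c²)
E = mc² = 28500 MeV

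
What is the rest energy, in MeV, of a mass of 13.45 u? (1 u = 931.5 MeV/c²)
E = mc² = 12530 MeV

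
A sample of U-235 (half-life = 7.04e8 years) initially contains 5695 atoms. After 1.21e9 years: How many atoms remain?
N = N₀(1/2)^(t/t½) = 1730 atoms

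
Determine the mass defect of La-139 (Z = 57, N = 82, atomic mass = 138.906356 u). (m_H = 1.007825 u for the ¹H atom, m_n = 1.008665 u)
Δm = Z·m_H + N·m_n − M = 1.25 u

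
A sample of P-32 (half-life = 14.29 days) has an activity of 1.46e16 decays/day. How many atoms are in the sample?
N = A/λ = 3.01e17 atoms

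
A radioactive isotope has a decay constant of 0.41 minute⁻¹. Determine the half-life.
t½ = ln(2)/λ = 1.691 minutes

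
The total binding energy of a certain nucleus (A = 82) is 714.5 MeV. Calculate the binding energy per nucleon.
B.E./A = 714.5/82 = 8.713 MeV/nucleon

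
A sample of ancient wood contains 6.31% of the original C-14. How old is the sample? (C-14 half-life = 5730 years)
Age = t½ × log₂(1/ratio) = 22840 years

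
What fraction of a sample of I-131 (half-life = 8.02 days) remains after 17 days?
N/N₀ = (1/2)^(t/t½) = 0.2301 = 23%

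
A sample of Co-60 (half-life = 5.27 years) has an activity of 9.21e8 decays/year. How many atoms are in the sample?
N = A/λ = 7.002e9 atoms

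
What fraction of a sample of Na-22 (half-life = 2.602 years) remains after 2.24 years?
N/N₀ = (1/2)^(t/t½) = 0.5506 = 55.1%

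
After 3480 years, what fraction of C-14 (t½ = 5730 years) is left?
N/N₀ = (1/2)^(t/t½) = 0.6564 = 65.6%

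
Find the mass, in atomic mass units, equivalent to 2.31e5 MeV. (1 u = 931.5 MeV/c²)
m = E/c² = 248 u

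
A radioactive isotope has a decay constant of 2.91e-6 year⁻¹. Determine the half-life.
t½ = ln(2)/λ = 2.382e5 years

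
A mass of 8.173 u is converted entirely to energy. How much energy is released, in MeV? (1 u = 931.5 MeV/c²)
E = mc² = 7613 MeV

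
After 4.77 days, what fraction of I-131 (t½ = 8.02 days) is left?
N/N₀ = (1/2)^(t/t½) = 0.6622 = 66.2%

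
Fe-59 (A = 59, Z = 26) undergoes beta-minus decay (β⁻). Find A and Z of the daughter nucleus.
Daughter: A = 59, Z = 27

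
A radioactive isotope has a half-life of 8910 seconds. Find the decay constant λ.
λ = ln(2)/t½ = 7.779e-5 second⁻¹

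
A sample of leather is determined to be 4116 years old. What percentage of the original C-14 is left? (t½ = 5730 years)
N/N₀ = (1/2)^(t/t½) = 0.6078 = 60.8%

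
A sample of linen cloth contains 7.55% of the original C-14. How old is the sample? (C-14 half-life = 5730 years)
Age = t½ × log₂(1/ratio) = 21360 years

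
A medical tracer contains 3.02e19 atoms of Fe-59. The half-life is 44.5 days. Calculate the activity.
A = λN = 4.704e17 decays/day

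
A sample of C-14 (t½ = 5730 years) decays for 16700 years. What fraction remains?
N/N₀ = (1/2)^(t/t½) = 0.1326 = 13.3%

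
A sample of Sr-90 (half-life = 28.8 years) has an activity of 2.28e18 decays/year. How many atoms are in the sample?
N = A/λ = 9.473e19 atoms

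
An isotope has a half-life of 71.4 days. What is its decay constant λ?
λ = ln(2)/t½ = 0.009708 day⁻¹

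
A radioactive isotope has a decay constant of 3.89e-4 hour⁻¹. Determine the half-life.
t½ = ln(2)/λ = 1782 hours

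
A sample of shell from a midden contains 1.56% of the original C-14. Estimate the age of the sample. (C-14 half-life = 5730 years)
Age = t½ × log₂(1/ratio) = 34390 years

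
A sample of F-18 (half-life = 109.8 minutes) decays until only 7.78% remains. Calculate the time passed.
t = t½ × log₂(N₀/N) = 404.5 minutes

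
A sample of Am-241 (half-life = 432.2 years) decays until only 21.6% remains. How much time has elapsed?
t = t½ × log₂(N₀/N) = 955.5 years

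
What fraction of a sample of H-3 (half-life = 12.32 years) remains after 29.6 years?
N/N₀ = (1/2)^(t/t½) = 0.1891 = 18.9%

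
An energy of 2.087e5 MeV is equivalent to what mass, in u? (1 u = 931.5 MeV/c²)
m = E/c² = 224 u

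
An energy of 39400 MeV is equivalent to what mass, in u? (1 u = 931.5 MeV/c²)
m = E/c² = 42.3 u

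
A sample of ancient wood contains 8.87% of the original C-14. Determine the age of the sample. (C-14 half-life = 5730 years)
Age = t½ × log₂(1/ratio) = 20030 years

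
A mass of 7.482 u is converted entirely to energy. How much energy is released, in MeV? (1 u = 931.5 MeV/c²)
E = mc² = 6969 MeV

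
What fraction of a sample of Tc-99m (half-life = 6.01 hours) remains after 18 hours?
N/N₀ = (1/2)^(t/t½) = 0.1254 = 12.5%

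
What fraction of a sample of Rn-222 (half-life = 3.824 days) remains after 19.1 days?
N/N₀ = (1/2)^(t/t½) = 0.03136 = 3.14%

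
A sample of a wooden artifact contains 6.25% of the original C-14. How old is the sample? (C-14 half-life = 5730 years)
Age = t½ × log₂(1/ratio) = 22920 years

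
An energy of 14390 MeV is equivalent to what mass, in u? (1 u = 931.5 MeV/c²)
m = E/c² = 15.45 u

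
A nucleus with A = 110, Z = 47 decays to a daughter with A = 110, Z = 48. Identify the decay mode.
ΔA = 0, ΔZ = +1 ⇒ beta-minus decay (β⁻)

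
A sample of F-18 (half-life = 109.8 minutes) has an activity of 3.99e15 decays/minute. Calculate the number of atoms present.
N = A/λ = 6.32e17 atoms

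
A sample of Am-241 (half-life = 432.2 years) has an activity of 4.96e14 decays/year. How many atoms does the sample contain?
N = A/λ = 3.093e17 atoms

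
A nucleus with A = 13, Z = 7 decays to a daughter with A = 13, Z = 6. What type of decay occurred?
ΔA = 0, ΔZ = -1 ⇒ beta-plus decay (β⁺) or electron capture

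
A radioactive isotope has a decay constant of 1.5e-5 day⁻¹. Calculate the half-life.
t½ = ln(2)/λ = 46210 days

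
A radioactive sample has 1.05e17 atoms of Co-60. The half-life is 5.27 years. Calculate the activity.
A = λN = 1.381e16 decays/year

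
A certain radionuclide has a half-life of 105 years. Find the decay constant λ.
λ = ln(2)/t½ = 0.006601 year⁻¹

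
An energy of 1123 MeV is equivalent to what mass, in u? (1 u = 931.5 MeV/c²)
m = E/c² = 1.206 u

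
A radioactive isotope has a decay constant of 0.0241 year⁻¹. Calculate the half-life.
t½ = ln(2)/λ = 28.76 years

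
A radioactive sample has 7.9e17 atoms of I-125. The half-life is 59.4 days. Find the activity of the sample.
A = λN = 9.219e15 decays/day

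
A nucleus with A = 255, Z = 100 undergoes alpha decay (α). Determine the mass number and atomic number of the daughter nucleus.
Daughter: A = 251, Z = 98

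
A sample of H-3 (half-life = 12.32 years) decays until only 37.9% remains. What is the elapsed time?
t = t½ × log₂(N₀/N) = 17.24 years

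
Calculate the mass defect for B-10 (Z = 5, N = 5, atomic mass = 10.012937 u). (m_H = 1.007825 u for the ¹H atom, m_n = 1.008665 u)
Δm = Z·m_H + N·m_n − M = 0.06951 u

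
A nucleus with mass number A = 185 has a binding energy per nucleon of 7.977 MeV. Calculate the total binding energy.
B.E. = 7.977 × 185 = 1476 MeV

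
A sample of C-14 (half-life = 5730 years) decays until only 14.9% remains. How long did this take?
t = t½ × log₂(N₀/N) = 15740 years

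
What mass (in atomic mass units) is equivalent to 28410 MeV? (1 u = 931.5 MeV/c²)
m = E/c² = 30.5 u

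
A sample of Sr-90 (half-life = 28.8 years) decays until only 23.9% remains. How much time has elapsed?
t = t½ × log₂(N₀/N) = 59.47 years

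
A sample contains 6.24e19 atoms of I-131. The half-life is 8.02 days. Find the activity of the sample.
A = λN = 5.393e18 decays/day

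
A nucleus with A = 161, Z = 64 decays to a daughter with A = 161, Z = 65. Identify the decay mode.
ΔA = 0, ΔZ = +1 ⇒ beta-minus decay (β⁻)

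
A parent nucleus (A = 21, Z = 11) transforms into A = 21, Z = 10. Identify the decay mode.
ΔA = 0, ΔZ = -1 ⇒ beta-plus decay (β⁺) or electron capture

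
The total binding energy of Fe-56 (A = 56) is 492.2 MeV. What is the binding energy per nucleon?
B.E./A = 492.2/56 = 8.789 MeV/nucleon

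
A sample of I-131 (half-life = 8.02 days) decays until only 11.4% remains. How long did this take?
t = t½ × log₂(N₀/N) = 25.13 days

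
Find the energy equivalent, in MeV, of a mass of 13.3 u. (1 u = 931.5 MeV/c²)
E = mc² = 12390 MeV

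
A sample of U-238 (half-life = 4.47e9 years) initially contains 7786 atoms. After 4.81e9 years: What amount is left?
N = N₀(1/2)^(t/t½) = 3693 atoms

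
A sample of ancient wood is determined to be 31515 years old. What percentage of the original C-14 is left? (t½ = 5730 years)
N/N₀ = (1/2)^(t/t½) = 0.0221 = 2.21%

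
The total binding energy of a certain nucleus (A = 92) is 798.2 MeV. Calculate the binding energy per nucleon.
B.E./A = 798.2/92 = 8.676 MeV/nucleon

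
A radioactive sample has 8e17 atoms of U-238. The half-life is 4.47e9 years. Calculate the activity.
A = λN = 1.241e8 decays/year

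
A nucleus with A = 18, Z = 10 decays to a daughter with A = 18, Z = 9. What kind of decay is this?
ΔA = 0, ΔZ = -1 ⇒ beta-plus decay (β⁺) or electron capture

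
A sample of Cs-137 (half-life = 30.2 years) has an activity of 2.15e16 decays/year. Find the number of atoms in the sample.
N = A/λ = 9.367e17 atoms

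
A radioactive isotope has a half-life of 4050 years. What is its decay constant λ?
λ = ln(2)/t½ = 1.711e-4 year⁻¹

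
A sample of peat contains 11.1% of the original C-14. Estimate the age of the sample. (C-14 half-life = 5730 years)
Age = t½ × log₂(1/ratio) = 18170 years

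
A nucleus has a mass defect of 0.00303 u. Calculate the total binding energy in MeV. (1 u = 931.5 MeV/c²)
B.E. = Δm × 931.5 = 2.822 MeV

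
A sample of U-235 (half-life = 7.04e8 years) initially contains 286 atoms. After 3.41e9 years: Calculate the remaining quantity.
N = N₀(1/2)^(t/t½) = 9.96 atoms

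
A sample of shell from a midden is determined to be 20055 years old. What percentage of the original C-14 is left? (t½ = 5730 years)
N/N₀ = (1/2)^(t/t½) = 0.08839 = 8.84%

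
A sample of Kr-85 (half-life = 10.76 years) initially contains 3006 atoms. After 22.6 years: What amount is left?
N = N₀(1/2)^(t/t½) = 701 atoms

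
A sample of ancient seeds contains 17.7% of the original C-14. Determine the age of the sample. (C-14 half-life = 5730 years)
Age = t½ × log₂(1/ratio) = 14310 years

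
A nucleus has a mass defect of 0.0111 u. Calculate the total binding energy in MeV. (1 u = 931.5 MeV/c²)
B.E. = Δm × 931.5 = 10.34 MeV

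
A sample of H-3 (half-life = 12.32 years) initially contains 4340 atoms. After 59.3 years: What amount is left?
N = N₀(1/2)^(t/t½) = 154.4 atoms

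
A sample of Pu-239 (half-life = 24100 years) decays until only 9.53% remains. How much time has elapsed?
t = t½ × log₂(N₀/N) = 81730 years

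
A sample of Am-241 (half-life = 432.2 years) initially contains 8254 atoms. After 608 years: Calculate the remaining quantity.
N = N₀(1/2)^(t/t½) = 3113 atoms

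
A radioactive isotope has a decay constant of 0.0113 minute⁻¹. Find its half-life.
t½ = ln(2)/λ = 61.34 minutes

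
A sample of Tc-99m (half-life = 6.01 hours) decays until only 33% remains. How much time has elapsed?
t = t½ × log₂(N₀/N) = 9.613 hours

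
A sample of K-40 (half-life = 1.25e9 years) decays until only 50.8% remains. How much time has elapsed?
t = t½ × log₂(N₀/N) = 1.221e9 years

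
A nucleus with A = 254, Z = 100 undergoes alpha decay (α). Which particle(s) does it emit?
α particle = ⁴₂He (2 protons + 2 neutrons)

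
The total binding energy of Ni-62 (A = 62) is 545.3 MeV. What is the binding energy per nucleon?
B.E./A = 545.3/62 = 8.795 MeV/nucleon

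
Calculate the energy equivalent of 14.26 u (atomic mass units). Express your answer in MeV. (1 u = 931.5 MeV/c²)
E = mc² = 13280 MeV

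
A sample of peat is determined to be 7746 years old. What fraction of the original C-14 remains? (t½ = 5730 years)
N/N₀ = (1/2)^(t/t½) = 0.3918 = 39.2%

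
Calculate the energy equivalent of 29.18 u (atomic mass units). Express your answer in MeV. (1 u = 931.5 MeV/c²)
E = mc² = 27180 MeV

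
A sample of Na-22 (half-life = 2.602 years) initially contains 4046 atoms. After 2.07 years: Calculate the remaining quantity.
N = N₀(1/2)^(t/t½) = 2331 atoms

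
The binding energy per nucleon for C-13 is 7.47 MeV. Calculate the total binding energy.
B.E. = 7.47 × 13 = 97.11 MeV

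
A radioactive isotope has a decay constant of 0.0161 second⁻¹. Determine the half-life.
t½ = ln(2)/λ = 43.05 seconds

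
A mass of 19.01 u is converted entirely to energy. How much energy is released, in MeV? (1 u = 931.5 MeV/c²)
E = mc² = 17710 MeV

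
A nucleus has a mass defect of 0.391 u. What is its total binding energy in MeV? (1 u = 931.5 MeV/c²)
B.E. = Δm × 931.5 = 364.2 MeV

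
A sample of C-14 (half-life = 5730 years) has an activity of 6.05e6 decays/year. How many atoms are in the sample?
N = A/λ = 5.001e10 atoms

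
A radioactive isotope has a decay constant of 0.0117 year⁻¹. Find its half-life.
t½ = ln(2)/λ = 59.24 years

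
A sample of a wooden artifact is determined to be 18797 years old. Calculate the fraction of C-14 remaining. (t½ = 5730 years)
N/N₀ = (1/2)^(t/t½) = 0.1029 = 10.3%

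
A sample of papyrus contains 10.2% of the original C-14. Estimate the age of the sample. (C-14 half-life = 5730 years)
Age = t½ × log₂(1/ratio) = 18870 years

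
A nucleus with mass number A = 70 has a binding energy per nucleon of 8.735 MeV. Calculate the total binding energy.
B.E. = 8.735 × 70 = 611.4 MeV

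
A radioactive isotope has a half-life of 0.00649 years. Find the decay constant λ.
λ = ln(2)/t½ = 106.8 year⁻¹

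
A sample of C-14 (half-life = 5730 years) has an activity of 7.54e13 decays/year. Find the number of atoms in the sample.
N = A/λ = 6.233e17 atoms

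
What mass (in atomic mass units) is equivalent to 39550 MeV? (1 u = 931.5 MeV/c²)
m = E/c² = 42.46 u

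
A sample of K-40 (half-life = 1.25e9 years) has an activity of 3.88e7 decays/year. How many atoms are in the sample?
N = A/λ = 6.997e16 atoms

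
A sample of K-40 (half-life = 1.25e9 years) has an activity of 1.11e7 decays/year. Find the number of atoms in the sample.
N = A/λ = 2.002e16 atoms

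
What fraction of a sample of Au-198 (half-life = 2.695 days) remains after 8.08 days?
N/N₀ = (1/2)^(t/t½) = 0.1252 = 12.5%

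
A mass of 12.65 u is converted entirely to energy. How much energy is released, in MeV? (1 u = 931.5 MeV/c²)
E = mc² = 11780 MeV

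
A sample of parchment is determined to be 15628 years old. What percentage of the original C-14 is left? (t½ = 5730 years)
N/N₀ = (1/2)^(t/t½) = 0.151 = 15.1%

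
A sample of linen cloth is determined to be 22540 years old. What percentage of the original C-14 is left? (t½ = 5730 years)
N/N₀ = (1/2)^(t/t½) = 0.06544 = 6.54%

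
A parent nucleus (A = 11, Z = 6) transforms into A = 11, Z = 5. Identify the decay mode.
ΔA = 0, ΔZ = -1 ⇒ beta-plus decay (β⁺) or electron capture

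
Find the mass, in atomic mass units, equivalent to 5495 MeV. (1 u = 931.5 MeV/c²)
m = E/c² = 5.899 u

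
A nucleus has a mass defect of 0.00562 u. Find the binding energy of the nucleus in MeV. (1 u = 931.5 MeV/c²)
B.E. = Δm × 931.5 = 5.235 MeV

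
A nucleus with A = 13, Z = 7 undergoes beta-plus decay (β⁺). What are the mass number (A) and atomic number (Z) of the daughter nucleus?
Daughter: A = 13, Z = 6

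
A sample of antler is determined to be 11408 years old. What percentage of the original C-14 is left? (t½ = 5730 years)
N/N₀ = (1/2)^(t/t½) = 0.2516 = 25.2%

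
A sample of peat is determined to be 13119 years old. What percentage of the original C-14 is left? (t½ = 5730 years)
N/N₀ = (1/2)^(t/t½) = 0.2045 = 20.5%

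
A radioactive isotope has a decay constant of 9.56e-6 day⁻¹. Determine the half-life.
t½ = ln(2)/λ = 72500 days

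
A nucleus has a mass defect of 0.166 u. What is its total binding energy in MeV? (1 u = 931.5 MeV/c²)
B.E. = Δm × 931.5 = 154.6 MeV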